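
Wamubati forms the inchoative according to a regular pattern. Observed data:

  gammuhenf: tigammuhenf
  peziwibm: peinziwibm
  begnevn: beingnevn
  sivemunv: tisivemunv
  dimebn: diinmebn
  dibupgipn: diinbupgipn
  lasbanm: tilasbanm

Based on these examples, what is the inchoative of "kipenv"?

lasbanm and peziwibm both end in -m yet inflect differently (tilasbanm, peinziwibm), so the final letter is not what conditions the rule; the second-to-last letter is.
"kipenv" has second-to-last letter 'n'. The stems whose second-to-last letter is 'n' (gammuhenf → tigammuhenf, sivemunv → tisivemunv, lasbanm → tilasbanm) add the prefix ti-.
The other pattern: stems whose second-to-last letter is 'b', 'p' or 'v' insert -in- after the first vowel.
So kipenv → tikipenv.

tikipenv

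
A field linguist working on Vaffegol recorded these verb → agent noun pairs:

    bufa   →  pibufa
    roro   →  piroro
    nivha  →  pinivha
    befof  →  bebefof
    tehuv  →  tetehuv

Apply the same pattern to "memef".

befof and roro both have last vowel 'o' yet inflect differently (bebefof, piroro), so the last vowel is not what conditions the rule; whether the stem ends in a vowel or a consonant is.
"memef" ends in a consonant. The stems ending in a consonant (tehuv → tetehuv, befof → bebefof) repeat the first consonant+vowel as a prefix.
The other pattern: stems ending in a vowel add the prefix pi-.
So memef → mememef.

mememef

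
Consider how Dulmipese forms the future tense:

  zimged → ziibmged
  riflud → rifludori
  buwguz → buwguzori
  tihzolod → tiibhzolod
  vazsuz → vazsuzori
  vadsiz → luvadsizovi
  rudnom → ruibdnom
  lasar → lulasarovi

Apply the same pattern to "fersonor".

tihzolod and riflud both end in -d yet inflect differently (tiibhzolod, rifludori), so the final letter is not what conditions the rule; the last vowel is.
"fersonor" has last vowel 'o'. The stems whose last vowel is 'o' (rudnom → ruibdnom, tihzolod → tiibhzolod) insert -ib- after the first vowel.
So fersonor → feibrsonor.

feibrsonor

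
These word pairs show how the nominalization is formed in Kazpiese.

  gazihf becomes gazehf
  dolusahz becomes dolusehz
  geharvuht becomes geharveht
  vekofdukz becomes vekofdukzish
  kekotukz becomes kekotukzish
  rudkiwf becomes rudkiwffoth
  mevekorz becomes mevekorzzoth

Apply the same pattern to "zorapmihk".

dolusahz and vekofdukz both end in -z yet inflect differently (dolusehz, vekofdukzish), so the final letter is not what conditions the rule; the second-to-last letter is.
"zorapmihk" has second-to-last letter 'h'. The stems whose second-to-last letter is 'h' (gazihf → gazehf, dolusahz → dolusehz, geharvuht → geharveht) change the last vowel to 'e'.
The other patterns: stems whose second-to-last letter is 'k' add -ish; stems whose second-to-last letter is 'r' or 'w' double the final consonant and add -oth.
So zorapmihk → zorapmehk.

zorapmehk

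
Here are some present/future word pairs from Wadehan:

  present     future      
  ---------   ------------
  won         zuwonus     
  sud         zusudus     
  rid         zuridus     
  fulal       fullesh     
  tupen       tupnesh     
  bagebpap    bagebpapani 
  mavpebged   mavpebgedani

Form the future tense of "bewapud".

"bewapud" has 3 vowels. The stems with 3 vowels (bagebpap → bagebpapani, mavpebged → mavpebgedani) add -ani.
The other patterns: stems with 1 vowel add zu- … -us around the stem; stems with 2 vowels delete the last vowel and add -esh.
So bewapud → bewapudani.

bewapudani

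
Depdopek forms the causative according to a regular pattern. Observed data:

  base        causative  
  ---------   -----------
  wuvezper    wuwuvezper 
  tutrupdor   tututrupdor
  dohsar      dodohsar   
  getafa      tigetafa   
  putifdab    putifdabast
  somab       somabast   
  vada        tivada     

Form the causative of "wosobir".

wowosobir

getafa and dohsar both have last vowel 'a' yet inflect differently (tigetafa, dodohsar), so the last vowel is not what conditions the rule; the final letter is.
"wosobir" ends in -r. The stems ending in -r (tutrupdor → tututrupdor, dohsar → dodohsar, wuvezper → wuwuvezper) repeat the first consonant+vowel as a prefix.
The other patterns: stems ending in -a add the prefix ti-; stems ending in -b add -ast.
So wosobir → wowosobir.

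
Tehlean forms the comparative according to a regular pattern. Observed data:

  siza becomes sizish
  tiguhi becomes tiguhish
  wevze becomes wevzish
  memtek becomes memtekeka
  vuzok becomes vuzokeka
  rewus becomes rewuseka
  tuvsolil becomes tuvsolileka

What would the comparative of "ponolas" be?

"ponolas" ends in a consonant. The stems ending in a consonant (memtek → memtekeka, vuzok → vuzokeka, rewus → rewuseka) add -eka.
The other pattern: stems ending in a vowel drop the final letter and add -ish.
So ponolas → ponolaseka.

ponolaseka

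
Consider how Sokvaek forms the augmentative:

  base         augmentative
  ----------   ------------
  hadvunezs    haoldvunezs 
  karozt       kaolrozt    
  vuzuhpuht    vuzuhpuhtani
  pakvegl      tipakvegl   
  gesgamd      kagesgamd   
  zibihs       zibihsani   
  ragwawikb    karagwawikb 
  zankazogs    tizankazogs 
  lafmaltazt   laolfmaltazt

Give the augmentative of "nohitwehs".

nohitwehsani

"nohitwehs" has second-to-last letter 'h'. The stems whose second-to-last letter is 'h' (zibihs → zibihsani, vuzuhpuht → vuzuhpuhtani) add -ani.
The other patterns: stems whose second-to-last letter is 'g' add the prefix ti-; stems whose second-to-last letter is 'z' insert -ol- after the first vowel; stems whose second-to-last letter is 'k' or 'm' add the prefix ka-.
So nohitwehs → nohitwehsani.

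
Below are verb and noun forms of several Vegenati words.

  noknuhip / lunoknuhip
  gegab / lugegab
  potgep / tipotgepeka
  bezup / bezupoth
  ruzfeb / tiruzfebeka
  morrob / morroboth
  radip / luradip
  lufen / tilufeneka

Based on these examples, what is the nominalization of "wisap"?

ruzfeb and morrob both end in -b yet inflect differently (tiruzfebeka, morroboth), so the final letter is not what conditions the rule; the last vowel is.
"wisap" has last vowel 'a'. The one such stem in the data (gegab → lugegab) adds the prefix lu-, so the same rule applies.
So wisap → luwisap.

luwisap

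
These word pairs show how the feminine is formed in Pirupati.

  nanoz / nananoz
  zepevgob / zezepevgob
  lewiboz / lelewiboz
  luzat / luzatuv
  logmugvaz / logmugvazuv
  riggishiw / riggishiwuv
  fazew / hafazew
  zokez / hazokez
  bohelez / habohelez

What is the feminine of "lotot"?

"lotot" has last vowel 'o'. The stems whose last vowel is 'o' (nanoz → nananoz, zepevgob → zezepevgob, lewiboz → lelewiboz) repeat the first consonant+vowel as a prefix.
The other patterns: stems whose last vowel is 'a' or 'i' add -uv; stems whose last vowel is 'e' add the prefix ha-.
So lotot → lolotot.

lolotot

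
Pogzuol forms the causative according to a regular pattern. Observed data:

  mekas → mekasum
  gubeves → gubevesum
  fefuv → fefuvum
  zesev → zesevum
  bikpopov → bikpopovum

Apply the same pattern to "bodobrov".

bodobrovum

Every pair shown (mekas → mekasum, gubeves → gubevesum, fefuv → fefuvum, …) follows the same rule: add -um.
So bodobrov → bodobrovum.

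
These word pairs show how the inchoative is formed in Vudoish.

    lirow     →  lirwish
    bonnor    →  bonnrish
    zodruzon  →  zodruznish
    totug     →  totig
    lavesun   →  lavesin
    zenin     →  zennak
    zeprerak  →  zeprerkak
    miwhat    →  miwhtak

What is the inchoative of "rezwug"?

zodruzon and lavesun both end in -n yet inflect differently (zodruznish, lavesin), so the final letter is not what conditions the rule; the last vowel is.
"rezwug" has last vowel 'u'. The stems whose last vowel is 'u' (totug → totig, lavesun → lavesin) change the last vowel to 'i'.
The other patterns: stems whose last vowel is 'o' delete the last vowel and add -ish; stems whose last vowel is 'a' or 'i' delete the last vowel and add -ak.
So rezwug → rezwig.

rezwig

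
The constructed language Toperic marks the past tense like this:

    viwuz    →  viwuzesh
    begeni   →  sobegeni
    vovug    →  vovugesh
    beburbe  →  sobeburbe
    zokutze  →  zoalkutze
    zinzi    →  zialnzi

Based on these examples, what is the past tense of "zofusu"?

beburbe and zokutze both end in -e yet inflect differently (sobeburbe, zoalkutze), so the final letter is not what conditions the rule; the first letter is.
"zofusu" begins with z-. The stems beginning with z- (zokutze → zoalkutze, zinzi → zialnzi) insert -al- after the first vowel.
The other patterns: stems beginning with b- add the prefix so-; stems beginning with v- add -esh.
So zofusu → zoalfusu.

zoalfusu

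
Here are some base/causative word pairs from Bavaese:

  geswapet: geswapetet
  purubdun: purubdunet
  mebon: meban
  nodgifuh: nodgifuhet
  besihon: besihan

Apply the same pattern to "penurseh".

"penurseh" has last vowel 'e'. The one such stem in the data (geswapet → geswapetet) adds -et, so the same rule applies.
The other pattern: stems whose last vowel is 'o' change the last vowel to 'a'.
So penurseh → penursehet.

penursehet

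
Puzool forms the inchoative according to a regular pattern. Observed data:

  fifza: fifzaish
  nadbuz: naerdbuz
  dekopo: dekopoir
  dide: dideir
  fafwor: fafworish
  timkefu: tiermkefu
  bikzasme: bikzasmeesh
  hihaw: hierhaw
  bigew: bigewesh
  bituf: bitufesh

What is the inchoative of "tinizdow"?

tiernizdow

dide and bikzasme both end in -e yet inflect differently (dideir, bikzasmeesh), so the final letter is not what conditions the rule; the first letter is.
"tinizdow" begins with t-. The one such stem in the data (timkefu → tiermkefu) inserts -er- after the first vowel (as do nadbuz, hihaw), so the same rule applies.
So tinizdow → tiernizdow.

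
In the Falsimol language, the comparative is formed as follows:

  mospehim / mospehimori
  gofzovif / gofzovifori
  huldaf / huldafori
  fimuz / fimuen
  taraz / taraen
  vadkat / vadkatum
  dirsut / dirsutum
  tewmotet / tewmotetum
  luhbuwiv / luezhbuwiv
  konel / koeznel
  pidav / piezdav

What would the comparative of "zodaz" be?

zodaen

huldaf and taraz both have last vowel 'a' yet inflect differently (huldafori, taraen), so the last vowel is not what conditions the rule; the final letter is.
"zodaz" ends in -z. The stems ending in -z (fimuz → fimuen, taraz → taraen) drop the final letter and add -en.
So zodaz → zodaen.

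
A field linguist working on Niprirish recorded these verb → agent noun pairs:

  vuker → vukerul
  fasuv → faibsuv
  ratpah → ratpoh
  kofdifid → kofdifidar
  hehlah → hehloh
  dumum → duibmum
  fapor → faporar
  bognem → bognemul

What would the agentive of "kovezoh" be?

bognem and dumum both end in -m yet inflect differently (bognemul, duibmum), so the final letter is not what conditions the rule; the last vowel is.
"kovezoh" has last vowel 'o'. The one such stem in the data (fapor → faporar) adds -ar, so the same rule applies.
The other patterns: stems whose last vowel is 'e' add -ul; stems whose last vowel is 'u' insert -ib- after the first vowel; stems whose last vowel is 'a' change the last vowel to 'o'.
So kovezoh → kovezohar.

kovezohar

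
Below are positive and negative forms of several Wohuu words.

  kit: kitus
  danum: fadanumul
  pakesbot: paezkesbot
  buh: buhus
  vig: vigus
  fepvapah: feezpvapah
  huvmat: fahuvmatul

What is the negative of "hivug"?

"hivug" has 2 vowels. The stems with 2 vowels (danum → fadanumul, huvmat → fahuvmatul) add fa- … -ul around the stem.
The other patterns: stems with 1 vowel add -us; stems with 3 vowels insert -ez- after the first vowel.
So hivug → fahivugul.

fahivugul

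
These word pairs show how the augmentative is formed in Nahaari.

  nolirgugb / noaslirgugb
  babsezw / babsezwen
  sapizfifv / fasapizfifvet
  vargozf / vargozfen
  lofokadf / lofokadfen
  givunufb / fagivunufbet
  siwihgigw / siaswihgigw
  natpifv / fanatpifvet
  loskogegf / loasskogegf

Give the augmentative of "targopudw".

"targopudw" has second-to-last letter 'd'. The one such stem in the data (lofokadf → lofokadfen) adds -en, so the same rule applies.
So targopudw → targopudwen.

targopudwen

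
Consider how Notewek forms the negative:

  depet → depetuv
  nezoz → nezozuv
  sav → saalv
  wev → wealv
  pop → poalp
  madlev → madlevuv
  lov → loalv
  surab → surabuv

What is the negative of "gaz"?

gaalz

wev and madlev both end in -v yet inflect differently (wealv, madlevuv), so the final letter is not what conditions the rule; the number of vowels is.
"gaz" has 1 vowel. The stems with 1 vowel (wev → wealv, lov → loalv, pop → poalp) insert -al- after the first vowel.
So gaz → gaalz.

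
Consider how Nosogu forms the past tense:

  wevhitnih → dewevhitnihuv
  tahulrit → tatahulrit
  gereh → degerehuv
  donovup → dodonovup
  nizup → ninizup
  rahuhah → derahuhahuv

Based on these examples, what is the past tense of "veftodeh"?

deveftodehuv

wevhitnih and tahulrit both have last vowel 'i' yet inflect differently (dewevhitnihuv, tatahulrit), so the last vowel is not what conditions the rule; the final letter is.
"veftodeh" ends in -h. The stems ending in -h (gereh → degerehuv, wevhitnih → dewevhitnihuv, rahuhah → derahuhahuv) add de- … -uv around the stem.
The other pattern: stems ending in -p or -t repeat the first consonant+vowel as a prefix.
So veftodeh → deveftodehuv.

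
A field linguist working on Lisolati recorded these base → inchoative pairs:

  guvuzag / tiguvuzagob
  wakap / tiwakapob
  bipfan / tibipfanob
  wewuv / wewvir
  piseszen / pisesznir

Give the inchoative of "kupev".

kupvir

"kupev" has last vowel 'e'. The one such stem in the data (piseszen → pisesznir) deletes the last vowel and adds -ir (as does wewuv), so the same rule applies.
So kupev → kupvir.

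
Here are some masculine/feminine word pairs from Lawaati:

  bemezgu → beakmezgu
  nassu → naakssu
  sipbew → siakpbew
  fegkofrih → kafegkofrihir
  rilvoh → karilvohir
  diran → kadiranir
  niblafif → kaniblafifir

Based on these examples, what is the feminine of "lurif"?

nassu and niblafif both begin with n- yet inflect differently (naakssu, kaniblafifir), so the first letter is not what conditions the rule; the final letter is.
"lurif" ends in -f. The one such stem in the data (niblafif → kaniblafifir) adds ka- … -ir around the stem, so the same rule applies.
The other pattern: stems ending in -u or -w insert -ak- after the first vowel.
So lurif → kalurifir.

kalurifir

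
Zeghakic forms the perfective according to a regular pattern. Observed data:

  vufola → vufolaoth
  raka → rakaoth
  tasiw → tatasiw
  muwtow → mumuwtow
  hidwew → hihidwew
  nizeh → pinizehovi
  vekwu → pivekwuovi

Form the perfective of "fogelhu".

hidwew and nizeh both have last vowel 'e' yet inflect differently (hihidwew, pinizehovi), so the last vowel is not what conditions the rule; the final letter is.
"fogelhu" ends in -u. The one such stem in the data (vekwu → pivekwuovi) adds pi- … -ovi around the stem, so the same rule applies.
The other patterns: stems ending in -a add -oth; stems ending in -w repeat the first consonant+vowel as a prefix.
So fogelhu → pifogelhuovi.

pifogelhuovi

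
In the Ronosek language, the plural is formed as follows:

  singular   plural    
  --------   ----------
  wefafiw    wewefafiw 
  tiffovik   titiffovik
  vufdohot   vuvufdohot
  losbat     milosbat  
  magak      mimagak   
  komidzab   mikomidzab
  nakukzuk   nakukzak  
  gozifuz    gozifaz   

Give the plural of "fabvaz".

mifabvaz

vufdohot and losbat both end in -t yet inflect differently (vuvufdohot, milosbat), so the final letter is not what conditions the rule; the last vowel is.
"fabvaz" has last vowel 'a'. The stems whose last vowel is 'a' (losbat → milosbat, magak → mimagak, komidzab → mikomidzab) add the prefix mi-.
The other patterns: stems whose last vowel is 'i' or 'o' repeat the first consonant+vowel as a prefix; stems whose last vowel is 'u' change the last vowel to 'a'.
So fabvaz → mifabvaz.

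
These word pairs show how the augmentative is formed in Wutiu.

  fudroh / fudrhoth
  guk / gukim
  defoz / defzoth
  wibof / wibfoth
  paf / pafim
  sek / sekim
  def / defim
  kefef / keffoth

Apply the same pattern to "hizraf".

paf and wibof both end in -f yet inflect differently (pafim, wibfoth), so the final letter is not what conditions the rule; the number of vowels is.
"hizraf" has 2 vowels. The stems with 2 vowels (wibof → wibfoth, defoz → defzoth, kefef → keffoth) delete the last vowel and add -oth.
So hizraf → hizrfoth.

hizrfoth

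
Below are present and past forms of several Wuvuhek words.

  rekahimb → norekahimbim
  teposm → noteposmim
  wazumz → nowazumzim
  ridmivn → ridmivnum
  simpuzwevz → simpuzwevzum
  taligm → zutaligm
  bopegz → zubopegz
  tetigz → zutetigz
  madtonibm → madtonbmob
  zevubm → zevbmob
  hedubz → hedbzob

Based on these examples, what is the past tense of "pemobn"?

wazumz and simpuzwevz both end in -z yet inflect differently (nowazumzim, simpuzwevzum), so the final letter is not what conditions the rule; the second-to-last letter is.
"pemobn" has second-to-last letter 'b'. The stems whose second-to-last letter is 'b' (madtonibm → madtonbmob, zevubm → zevbmob, hedubz → hedbzob) delete the last vowel and add -ob.
The other patterns: stems whose second-to-last letter is 'm' or 's' add no- … -im around the stem; stems whose second-to-last letter is 'v' add -um; stems whose second-to-last letter is 'g' add the prefix zu-.
So pemobn → pembnob.

pembnob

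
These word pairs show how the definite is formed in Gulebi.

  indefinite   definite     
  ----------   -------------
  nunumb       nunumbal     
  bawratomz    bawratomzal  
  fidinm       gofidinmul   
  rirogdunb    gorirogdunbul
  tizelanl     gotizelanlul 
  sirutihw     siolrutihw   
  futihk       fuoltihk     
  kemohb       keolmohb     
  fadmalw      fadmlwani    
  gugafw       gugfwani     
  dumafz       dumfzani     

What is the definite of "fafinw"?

nunumb and rirogdunb both end in -b yet inflect differently (nunumbal, gorirogdunbul), so the final letter is not what conditions the rule; the second-to-last letter is.
"fafinw" has second-to-last letter 'n'. The stems whose second-to-last letter is 'n' (fidinm → gofidinmul, rirogdunb → gorirogdunbul, tizelanl → gotizelanlul) add go- … -ul around the stem.
So fafinw → gofafinwul.

gofafinwul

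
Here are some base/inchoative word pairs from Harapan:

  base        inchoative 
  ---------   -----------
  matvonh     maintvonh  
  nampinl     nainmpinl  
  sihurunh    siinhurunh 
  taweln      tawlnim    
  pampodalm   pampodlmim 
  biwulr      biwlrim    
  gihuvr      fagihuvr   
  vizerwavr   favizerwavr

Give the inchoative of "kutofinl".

kuintofinl

biwulr and gihuvr both end in -r yet inflect differently (biwlrim, fagihuvr), so the final letter is not what conditions the rule; the second-to-last letter is.
"kutofinl" has second-to-last letter 'n'. The stems whose second-to-last letter is 'n' (matvonh → maintvonh, nampinl → nainmpinl, sihurunh → siinhurunh) insert -in- after the first vowel.
So kutofinl → kuintofinl.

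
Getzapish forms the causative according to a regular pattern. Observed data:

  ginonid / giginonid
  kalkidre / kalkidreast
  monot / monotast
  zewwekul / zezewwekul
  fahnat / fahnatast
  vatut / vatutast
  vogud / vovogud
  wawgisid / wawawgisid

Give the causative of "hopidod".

"hopidod" ends in -d. The stems ending in -d (vogud → vovogud, ginonid → giginonid, wawgisid → wawawgisid) repeat the first consonant+vowel as a prefix.
The other pattern: stems ending in -e or -t add -ast.
So hopidod → hohopidod.

hohopidod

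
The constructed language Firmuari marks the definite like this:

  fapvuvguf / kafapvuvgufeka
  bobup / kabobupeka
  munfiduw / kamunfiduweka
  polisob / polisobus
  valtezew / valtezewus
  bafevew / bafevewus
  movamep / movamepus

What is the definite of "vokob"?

vokobus

munfiduw and valtezew both end in -w yet inflect differently (kamunfiduweka, valtezewus), so the final letter is not what conditions the rule; the last vowel is.
"vokob" has last vowel 'o'. The one such stem in the data (polisob → polisobus) adds -us, so the same rule applies.
The other pattern: stems whose last vowel is 'u' add ka- … -eka around the stem.
So vokob → vokobus.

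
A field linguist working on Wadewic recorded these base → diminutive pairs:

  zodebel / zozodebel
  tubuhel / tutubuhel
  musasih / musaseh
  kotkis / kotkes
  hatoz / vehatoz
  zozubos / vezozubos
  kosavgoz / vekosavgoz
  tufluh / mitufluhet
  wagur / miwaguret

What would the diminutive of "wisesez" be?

wiwisesez

kotkis and zozubos both end in -s yet inflect differently (kotkes, vezozubos), so the final letter is not what conditions the rule; the last vowel is.
"wisesez" has last vowel 'e'. The stems whose last vowel is 'e' (zodebel → zozodebel, tubuhel → tutubuhel) repeat the first consonant+vowel as a prefix.
So wisesez → wiwisesez.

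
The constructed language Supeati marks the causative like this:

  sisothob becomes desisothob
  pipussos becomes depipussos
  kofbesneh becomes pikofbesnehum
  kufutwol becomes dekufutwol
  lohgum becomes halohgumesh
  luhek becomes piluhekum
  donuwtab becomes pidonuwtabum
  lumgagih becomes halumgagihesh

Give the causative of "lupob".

"lupob" has last vowel 'o'. The stems whose last vowel is 'o' (pipussos → depipussos, kufutwol → dekufutwol, sisothob → desisothob) add the prefix de-.
The other patterns: stems whose last vowel is 'a' or 'e' add pi- … -um around the stem; stems whose last vowel is 'i' or 'u' add ha- … -esh around the stem.
So lupob → delupob.

delupob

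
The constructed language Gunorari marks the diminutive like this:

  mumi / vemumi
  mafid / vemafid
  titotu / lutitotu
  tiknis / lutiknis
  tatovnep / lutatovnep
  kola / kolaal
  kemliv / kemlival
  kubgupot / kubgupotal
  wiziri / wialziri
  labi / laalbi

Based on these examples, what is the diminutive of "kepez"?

kepezal

"kepez" begins with k-. The stems beginning with k- (kola → kolaal, kemliv → kemlival, kubgupot → kubgupotal) add -al.
The other patterns: stems beginning with m- add the prefix ve-; stems beginning with t- add the prefix lu-; stems beginning with l- or w- insert -al- after the first vowel.
So kepez → kepezal.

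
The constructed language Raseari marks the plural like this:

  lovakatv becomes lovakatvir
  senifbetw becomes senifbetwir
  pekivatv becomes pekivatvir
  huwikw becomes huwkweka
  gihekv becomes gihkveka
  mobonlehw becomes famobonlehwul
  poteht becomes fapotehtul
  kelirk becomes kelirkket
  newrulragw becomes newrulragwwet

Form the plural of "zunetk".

senifbetw and huwikw both end in -w yet inflect differently (senifbetwir, huwkweka), so the final letter is not what conditions the rule; the second-to-last letter is.
"zunetk" has second-to-last letter 't'. The stems whose second-to-last letter is 't' (lovakatv → lovakatvir, senifbetw → senifbetwir, pekivatv → pekivatvir) add -ir.
The other patterns: stems whose second-to-last letter is 'k' delete the last vowel and add -eka; stems whose second-to-last letter is 'h' add fa- … -ul around the stem; stems whose second-to-last letter is 'g' or 'r' double the final consonant and add -et.
So zunetk → zunetkir.

zunetkir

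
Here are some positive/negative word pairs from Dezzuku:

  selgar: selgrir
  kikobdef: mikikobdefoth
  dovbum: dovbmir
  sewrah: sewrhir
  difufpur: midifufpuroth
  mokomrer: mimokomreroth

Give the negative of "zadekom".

selgar and mokomrer both end in -r yet inflect differently (selgrir, mimokomreroth), so the final letter is not what conditions the rule; the number of vowels is.
"zadekom" has 3 vowels. The stems with 3 vowels (mokomrer → mimokomreroth, kikobdef → mikikobdefoth, difufpur → midifufpuroth) add mi- … -oth around the stem.
So zadekom → mizadekomoth.

mizadekomoth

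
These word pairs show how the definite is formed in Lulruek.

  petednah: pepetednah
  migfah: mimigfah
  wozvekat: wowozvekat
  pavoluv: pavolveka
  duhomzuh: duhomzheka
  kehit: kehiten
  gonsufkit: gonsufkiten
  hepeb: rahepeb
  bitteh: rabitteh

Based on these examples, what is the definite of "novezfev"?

ranovezfev

petednah and duhomzuh both end in -h yet inflect differently (pepetednah, duhomzheka), so the final letter is not what conditions the rule; the last vowel is.
"novezfev" has last vowel 'e'. The stems whose last vowel is 'e' (hepeb → rahepeb, bitteh → rabitteh) add the prefix ra-.
The other patterns: stems whose last vowel is 'a' repeat the first consonant+vowel as a prefix; stems whose last vowel is 'u' delete the last vowel and add -eka; stems whose last vowel is 'i' add -en.
So novezfev → ranovezfev.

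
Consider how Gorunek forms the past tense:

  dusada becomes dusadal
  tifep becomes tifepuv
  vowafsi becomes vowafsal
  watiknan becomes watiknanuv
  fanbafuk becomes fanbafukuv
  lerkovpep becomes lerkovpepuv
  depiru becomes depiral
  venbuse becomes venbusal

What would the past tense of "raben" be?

rabenuv

"raben" ends in a consonant. The stems ending in a consonant (lerkovpep → lerkovpepuv, fanbafuk → fanbafukuv, watiknan → watiknanuv) add -uv.
The other pattern: stems ending in a vowel drop the final letter and add -al.
So raben → rabenuv.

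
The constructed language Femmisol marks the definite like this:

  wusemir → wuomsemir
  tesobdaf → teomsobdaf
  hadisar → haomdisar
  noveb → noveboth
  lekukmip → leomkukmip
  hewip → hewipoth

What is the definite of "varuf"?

lekukmip and hewip both end in -p yet inflect differently (leomkukmip, hewipoth), so the final letter is not what conditions the rule; the number of vowels is.
"varuf" has 2 vowels. The stems with 2 vowels (noveb → noveboth, hewip → hewipoth) add -oth.
The other pattern: stems with 3 vowels insert -om- after the first vowel.
So varuf → varufoth.

varufoth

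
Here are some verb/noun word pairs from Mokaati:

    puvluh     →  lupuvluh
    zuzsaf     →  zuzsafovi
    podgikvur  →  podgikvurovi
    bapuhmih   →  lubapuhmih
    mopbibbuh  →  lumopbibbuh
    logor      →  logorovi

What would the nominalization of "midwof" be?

midwofovi

mopbibbuh and podgikvur both have last vowel 'u' yet inflect differently (lumopbibbuh, podgikvurovi), so the last vowel is not what conditions the rule; the final letter is.
"midwof" ends in -f. The one such stem in the data (zuzsaf → zuzsafovi) adds -ovi, so the same rule applies.
The other pattern: stems ending in -h add the prefix lu-.
So midwof → midwofovi.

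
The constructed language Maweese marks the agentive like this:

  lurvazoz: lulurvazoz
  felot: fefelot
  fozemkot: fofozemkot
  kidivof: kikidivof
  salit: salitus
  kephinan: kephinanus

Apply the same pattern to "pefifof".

felot and salit both end in -t yet inflect differently (fefelot, salitus), so the final letter is not what conditions the rule; the last vowel is.
"pefifof" has last vowel 'o'. The stems whose last vowel is 'o' (lurvazoz → lulurvazoz, felot → fefelot, fozemkot → fofozemkot) repeat the first consonant+vowel as a prefix.
So pefifof → pepefifof.

pepefifof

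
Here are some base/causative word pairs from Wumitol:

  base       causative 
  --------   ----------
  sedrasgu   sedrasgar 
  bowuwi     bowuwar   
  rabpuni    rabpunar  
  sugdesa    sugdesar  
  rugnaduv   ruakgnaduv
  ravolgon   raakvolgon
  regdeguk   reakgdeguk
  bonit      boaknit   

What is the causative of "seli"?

"seli" ends in a vowel. The stems ending in a vowel (sedrasgu → sedrasgar, bowuwi → bowuwar, rabpuni → rabpunar) drop the final letter and add -ar.
The other pattern: stems ending in a consonant insert -ak- after the first vowel.
So seli → selar.

selar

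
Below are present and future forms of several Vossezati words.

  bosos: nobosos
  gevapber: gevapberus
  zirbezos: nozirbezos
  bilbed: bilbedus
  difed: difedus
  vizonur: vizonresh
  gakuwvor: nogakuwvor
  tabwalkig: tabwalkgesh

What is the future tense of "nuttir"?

nuttresh

"nuttir" has last vowel 'i'. The one such stem in the data (tabwalkig → tabwalkgesh) deletes the last vowel and adds -esh (as does vizonur), so the same rule applies.
The other patterns: stems whose last vowel is 'e' add -us; stems whose last vowel is 'o' add the prefix no-.
So nuttir → nuttresh.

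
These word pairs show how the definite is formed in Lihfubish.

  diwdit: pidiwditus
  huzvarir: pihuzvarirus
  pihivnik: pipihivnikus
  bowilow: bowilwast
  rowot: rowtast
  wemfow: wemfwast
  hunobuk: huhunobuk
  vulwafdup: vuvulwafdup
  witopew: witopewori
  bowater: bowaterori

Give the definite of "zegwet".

zegwetori

diwdit and rowot both end in -t yet inflect differently (pidiwditus, rowtast), so the final letter is not what conditions the rule; the last vowel is.
"zegwet" has last vowel 'e'. The stems whose last vowel is 'e' (witopew → witopewori, bowater → bowaterori) add -ori.
The other patterns: stems whose last vowel is 'i' add pi- … -us around the stem; stems whose last vowel is 'o' delete the last vowel and add -ast; stems whose last vowel is 'u' repeat the first consonant+vowel as a prefix.
So zegwet → zegwetori.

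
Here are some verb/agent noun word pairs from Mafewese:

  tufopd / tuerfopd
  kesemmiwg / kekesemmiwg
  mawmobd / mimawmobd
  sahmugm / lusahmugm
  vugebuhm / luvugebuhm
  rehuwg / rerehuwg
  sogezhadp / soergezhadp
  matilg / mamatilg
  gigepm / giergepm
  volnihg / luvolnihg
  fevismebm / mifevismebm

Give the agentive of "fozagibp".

mifozagibp

vugebuhm and fevismebm both end in -m yet inflect differently (luvugebuhm, mifevismebm), so the final letter is not what conditions the rule; the second-to-last letter is.
"fozagibp" has second-to-last letter 'b'. The stems whose second-to-last letter is 'b' (fevismebm → mifevismebm, mawmobd → mimawmobd) add the prefix mi-.
So fozagibp → mifozagibp.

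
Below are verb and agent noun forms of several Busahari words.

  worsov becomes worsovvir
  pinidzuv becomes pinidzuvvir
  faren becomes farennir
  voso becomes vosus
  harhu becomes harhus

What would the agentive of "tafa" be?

worsov and voso both have last vowel 'o' yet inflect differently (worsovvir, vosus), so the last vowel is not what conditions the rule; whether the stem ends in a vowel or a consonant is.
"tafa" ends in a vowel. The stems ending in a vowel (voso → vosus, harhu → harhus) drop the final letter and add -us.
So tafa → tafus.

tafus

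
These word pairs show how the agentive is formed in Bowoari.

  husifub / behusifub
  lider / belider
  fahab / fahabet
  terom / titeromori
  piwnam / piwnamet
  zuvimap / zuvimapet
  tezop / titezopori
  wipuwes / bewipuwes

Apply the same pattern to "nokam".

nokamet

zuvimap and tezop both end in -p yet inflect differently (zuvimapet, titezopori), so the final letter is not what conditions the rule; the last vowel is.
"nokam" has last vowel 'a'. The stems whose last vowel is 'a' (fahab → fahabet, zuvimap → zuvimapet, piwnam → piwnamet) add -et.
So nokam → nokamet.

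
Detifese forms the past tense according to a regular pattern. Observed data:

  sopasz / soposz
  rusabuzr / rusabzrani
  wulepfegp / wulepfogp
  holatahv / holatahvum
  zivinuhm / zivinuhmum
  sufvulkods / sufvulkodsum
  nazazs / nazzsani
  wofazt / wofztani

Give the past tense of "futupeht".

nazazs and sufvulkods both end in -s yet inflect differently (nazzsani, sufvulkodsum), so the final letter is not what conditions the rule; the second-to-last letter is.
"futupeht" has second-to-last letter 'h'. The stems whose second-to-last letter is 'h' (holatahv → holatahvum, zivinuhm → zivinuhmum) add -um.
The other patterns: stems whose second-to-last letter is 'z' delete the last vowel and add -ani; stems whose second-to-last letter is 'g' or 's' change the last vowel to 'o'.
So futupeht → futupehtum.

futupehtum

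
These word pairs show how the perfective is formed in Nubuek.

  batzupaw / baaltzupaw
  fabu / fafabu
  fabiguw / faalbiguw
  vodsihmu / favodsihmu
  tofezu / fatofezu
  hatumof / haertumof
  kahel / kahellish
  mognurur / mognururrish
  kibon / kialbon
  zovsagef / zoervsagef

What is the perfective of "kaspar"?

kasparrish

"kaspar" ends in -r. The one such stem in the data (mognurur → mognururrish) doubles the final consonant and adds -ish (as does kahel), so the same rule applies.
So kaspar → kasparrish.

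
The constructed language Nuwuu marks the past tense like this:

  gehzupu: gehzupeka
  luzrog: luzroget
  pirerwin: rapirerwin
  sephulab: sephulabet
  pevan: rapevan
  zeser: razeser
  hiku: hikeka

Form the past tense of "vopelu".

vopeleka

sephulab and pevan both have last vowel 'a' yet inflect differently (sephulabet, rapevan), so the last vowel is not what conditions the rule; the final letter is.
"vopelu" ends in -u. The stems ending in -u (gehzupu → gehzupeka, hiku → hikeka) drop the final letter and add -eka.
So vopelu → vopeleka.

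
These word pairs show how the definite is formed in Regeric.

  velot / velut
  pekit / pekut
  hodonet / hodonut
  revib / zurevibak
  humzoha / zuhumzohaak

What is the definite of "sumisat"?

sumisut

pekit and revib both have last vowel 'i' yet inflect differently (pekut, zurevibak), so the last vowel is not what conditions the rule; the final letter is.
"sumisat" ends in -t. The stems ending in -t (velot → velut, pekit → pekut, hodonet → hodonut) change the last vowel to 'u'.
The other pattern: stems ending in -a or -b add zu- … -ak around the stem.
So sumisat → sumisut.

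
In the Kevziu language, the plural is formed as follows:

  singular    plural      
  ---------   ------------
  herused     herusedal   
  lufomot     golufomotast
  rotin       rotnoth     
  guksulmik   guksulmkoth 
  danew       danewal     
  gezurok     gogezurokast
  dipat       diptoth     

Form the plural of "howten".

howtenal

lufomot and dipat both end in -t yet inflect differently (golufomotast, diptoth), so the final letter is not what conditions the rule; the last vowel is.
"howten" has last vowel 'e'. The stems whose last vowel is 'e' (herused → herusedal, danew → danewal) add -al.
The other patterns: stems whose last vowel is 'o' add go- … -ast around the stem; stems whose last vowel is 'a' or 'i' delete the last vowel and add -oth.
So howten → howtenal.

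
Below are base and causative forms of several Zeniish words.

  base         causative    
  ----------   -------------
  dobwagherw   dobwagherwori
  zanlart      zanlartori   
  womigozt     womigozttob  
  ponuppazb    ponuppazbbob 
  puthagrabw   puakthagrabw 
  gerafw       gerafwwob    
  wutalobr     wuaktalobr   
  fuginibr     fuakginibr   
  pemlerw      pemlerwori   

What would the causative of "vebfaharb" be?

vebfaharbori

"vebfaharb" has second-to-last letter 'r'. The stems whose second-to-last letter is 'r' (zanlart → zanlartori, dobwagherw → dobwagherwori, pemlerw → pemlerwori) add -ori.
The other patterns: stems whose second-to-last letter is 'b' insert -ak- after the first vowel; stems whose second-to-last letter is 'f' or 'z' double the final consonant and add -ob.
So vebfaharb → vebfaharbori.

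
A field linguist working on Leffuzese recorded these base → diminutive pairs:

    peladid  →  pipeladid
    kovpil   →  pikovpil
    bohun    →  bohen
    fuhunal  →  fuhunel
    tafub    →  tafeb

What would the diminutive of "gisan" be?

gisen

kovpil and fuhunal both end in -l yet inflect differently (pikovpil, fuhunel), so the final letter is not what conditions the rule; the last vowel is.
"gisan" has last vowel 'a'. The one such stem in the data (fuhunal → fuhunel) changes the last vowel to 'e' (as do bohun, tafub), so the same rule applies.
The other pattern: stems whose last vowel is 'i' add the prefix pi-.
So gisan → gisen.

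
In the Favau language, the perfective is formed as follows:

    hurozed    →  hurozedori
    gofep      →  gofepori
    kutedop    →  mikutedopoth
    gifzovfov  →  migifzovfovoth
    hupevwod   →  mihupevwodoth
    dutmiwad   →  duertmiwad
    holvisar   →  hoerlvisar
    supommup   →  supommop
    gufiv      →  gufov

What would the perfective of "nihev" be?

gofep and kutedop both end in -p yet inflect differently (gofepori, mikutedopoth), so the final letter is not what conditions the rule; the last vowel is.
"nihev" has last vowel 'e'. The stems whose last vowel is 'e' (hurozed → hurozedori, gofep → gofepori) add -ori.
The other patterns: stems whose last vowel is 'o' add mi- … -oth around the stem; stems whose last vowel is 'a' insert -er- after the first vowel; stems whose last vowel is 'i' or 'u' change the last vowel to 'o'.
So nihev → nihevori.

nihevori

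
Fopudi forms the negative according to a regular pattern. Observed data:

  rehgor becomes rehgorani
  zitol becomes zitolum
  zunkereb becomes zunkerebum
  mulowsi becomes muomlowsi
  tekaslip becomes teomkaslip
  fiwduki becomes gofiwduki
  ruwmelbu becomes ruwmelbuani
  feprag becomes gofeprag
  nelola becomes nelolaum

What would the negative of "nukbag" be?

fiwduki and mulowsi both end in -i yet inflect differently (gofiwduki, muomlowsi), so the final letter is not what conditions the rule; the first letter is.
"nukbag" begins with n-. The one such stem in the data (nelola → nelolaum) adds -um, so the same rule applies.
So nukbag → nukbagum.

nukbagum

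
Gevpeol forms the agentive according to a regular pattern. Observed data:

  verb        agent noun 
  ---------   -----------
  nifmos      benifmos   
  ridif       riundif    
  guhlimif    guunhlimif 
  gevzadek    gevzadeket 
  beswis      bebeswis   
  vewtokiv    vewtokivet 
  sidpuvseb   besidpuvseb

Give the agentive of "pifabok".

ridif and beswis both have last vowel 'i' yet inflect differently (riundif, bebeswis), so the last vowel is not what conditions the rule; the final letter is.
"pifabok" ends in -k. The one such stem in the data (gevzadek → gevzadeket) adds -et, so the same rule applies.
So pifabok → pifaboket.

pifaboket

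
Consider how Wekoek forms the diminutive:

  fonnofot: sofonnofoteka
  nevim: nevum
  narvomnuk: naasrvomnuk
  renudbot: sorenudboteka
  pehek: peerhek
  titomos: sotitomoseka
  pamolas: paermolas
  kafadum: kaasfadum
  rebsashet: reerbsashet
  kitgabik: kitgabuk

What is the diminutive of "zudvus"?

zuasdvus

narvomnuk and pehek both end in -k yet inflect differently (naasrvomnuk, peerhek), so the final letter is not what conditions the rule; the last vowel is.
"zudvus" has last vowel 'u'. The stems whose last vowel is 'u' (narvomnuk → naasrvomnuk, kafadum → kaasfadum) insert -as- after the first vowel.
So zudvus → zuasdvus.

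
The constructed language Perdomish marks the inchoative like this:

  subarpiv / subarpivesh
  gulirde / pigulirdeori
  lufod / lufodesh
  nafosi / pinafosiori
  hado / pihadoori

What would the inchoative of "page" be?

lufod and hado both have last vowel 'o' yet inflect differently (lufodesh, pihadoori), so the last vowel is not what conditions the rule; whether the stem ends in a vowel or a consonant is.
"page" ends in a vowel. The stems ending in a vowel (hado → pihadoori, gulirde → pigulirdeori, nafosi → pinafosiori) add pi- … -ori around the stem.
The other pattern: stems ending in a consonant add -esh.
So page → pipageori.

pipageori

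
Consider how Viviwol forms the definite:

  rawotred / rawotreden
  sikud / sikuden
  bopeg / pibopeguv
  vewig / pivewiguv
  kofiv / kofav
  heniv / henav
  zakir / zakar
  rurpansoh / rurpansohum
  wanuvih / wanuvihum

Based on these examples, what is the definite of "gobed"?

"gobed" ends in -d. The stems ending in -d (rawotred → rawotreden, sikud → sikuden) add -en.
The other patterns: stems ending in -g add pi- … -uv around the stem; stems ending in -r or -v change the last vowel to 'a'; stems ending in -h add -um.
So gobed → gobeden.

gobeden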